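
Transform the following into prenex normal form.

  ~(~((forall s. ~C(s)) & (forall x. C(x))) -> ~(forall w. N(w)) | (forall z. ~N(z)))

First replace A → B with ¬A ∨ B.
  ~(~~((forall s. ~C(s)) & (forall x. C(x))) | ~(forall w. N(w)) | (forall z. ~N(z)))
Drive negations inward (¬∀x A ≡ ∃x ¬A, ¬∃x A ≡ ∀x ¬A, De Morgan for ∧/∨):
  ((exists s. C(s)) | (exists x. ~C(x))) & (forall w. N(w)) & (exists z. N(z))
All bound variables are already distinct, so no renaming is needed.
Finally move all quantifiers to the prefix:
  exists s. exists x. forall w. exists z. ((C(s) | ~C(x)) & N(w) & N(z))

exists s. exists x. forall w. exists z. ((C(s) | ~C(x)) & N(w) & N(z))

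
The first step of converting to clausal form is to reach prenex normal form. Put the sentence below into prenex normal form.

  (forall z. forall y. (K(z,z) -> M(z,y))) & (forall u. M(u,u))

Eliminate → and ↔ using ¬ and ∨.
  (forall z. forall y. (~K(z,z) | M(z,y))) & (forall u. M(u,u))
All bound variables are already distinct, so no renaming is needed.
Extract every quantifier outward, since the variables are now distinct and don't occur free across branches:
  forall z. forall y. forall u. ((~K(z,z) | M(z,y)) & M(u,u))

forall z. forall y. forall u. ((~K(z,z) | M(z,y)) & M(u,u))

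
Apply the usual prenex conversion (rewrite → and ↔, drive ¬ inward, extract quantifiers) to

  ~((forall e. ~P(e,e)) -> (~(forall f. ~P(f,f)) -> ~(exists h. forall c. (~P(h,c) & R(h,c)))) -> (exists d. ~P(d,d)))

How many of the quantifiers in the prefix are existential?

Rewrite implications/biconditionals: A → B as ¬A ∨ B.
  ~(~(forall e. ~P(e,e)) | ~(~~(forall f. ~P(f,f)) | ~(exists h. forall c. (~P(h,c) & R(h,c)))) | (exists d. ~P(d,d)))
Move each ¬ inward, flipping quantifiers it crosses:
  (forall e. ~P(e,e)) & ((forall f. ~P(f,f)) | (forall h. exists c. (P(h,c) | ~R(h,c)))) & (forall d. P(d,d))
Finally move all quantifiers to the prefix:
  forall e. forall f. forall h. exists c. forall d. (~P(e,e) & (~P(f,f) | P(h,c) | ~R(h,c)) & P(d,d))
The prefix is forall e forall f forall h exists c forall d: 4 universal, 1 existential.

1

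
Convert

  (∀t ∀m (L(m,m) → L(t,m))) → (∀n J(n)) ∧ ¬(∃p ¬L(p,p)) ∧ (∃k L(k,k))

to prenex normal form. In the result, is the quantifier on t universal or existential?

existential

First replace A → B with ¬A ∨ B.
  ¬(∀t ∀m (¬L(m,m) ∨ L(t,m))) ∨ (∀n J(n)) ∧ ¬(∃p ¬L(p,p)) ∧ (∃k L(k,k))
Push ¬ through the quantifiers and connectives to reach negation normal form:
  (∃t ∃m (L(m,m) ∧ ¬L(t,m))) ∨ (∀n J(n)) ∧ (∀p L(p,p)) ∧ (∃k L(k,k))
Pull the quantifiers to the front (each side's bound variable is not free in the other side):
  ∃t ∃m ∀n ∀p ∃k (L(m,m) ∧ ¬L(t,m) ∨ J(n) ∧ L(p,p) ∧ L(k,k))
The quantifier ∀t sits under an odd number of negations (counting the antecedent side of each →), so it flips to ∃t.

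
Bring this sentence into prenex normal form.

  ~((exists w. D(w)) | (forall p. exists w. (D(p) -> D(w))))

First replace A → B with ¬A ∨ B.
  ~((exists w. D(w)) | (forall p. exists w. (~D(p) | D(w))))
Drive negations inward (¬∀x A ≡ ∃x ¬A, ¬∃x A ≡ ∀x ¬A, De Morgan for ∧/∨):
  (forall w. ~D(w)) & (exists p. forall w. (D(p) & ~D(w)))
Standardize variables apart so no two quantifiers bind the same name: w↦x.
  (forall w. ~D(w)) & (exists p. forall x. (D(p) & ~D(x)))
Pull the quantifiers to the front (each side's bound variable is not free in the other side):
  forall w. exists p. forall x. (~D(w) & D(p) & ~D(x))

forall w. exists p. forall x. (~D(w) & D(p) & ~D(x))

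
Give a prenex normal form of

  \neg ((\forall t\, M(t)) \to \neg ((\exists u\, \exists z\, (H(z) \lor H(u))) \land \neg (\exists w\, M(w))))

First replace A → B with ¬A ∨ B.
  \neg (\neg (\forall t\, M(t)) \lor \neg ((\exists u\, \exists z\, (H(z) \lor H(u))) \land \neg (\exists w\, M(w))))
Move each ¬ inward, flipping quantifiers it crosses:
  (\forall t\, M(t)) \land (\exists u\, \exists z\, (H(z) \lor H(u))) \land (\forall w\, \neg M(w))
All bound variables are already distinct, so no renaming is needed.
Pull the quantifiers to the front (each side's bound variable is not free in the other side):
  \forall t\, \exists u\, \exists z\, \forall w\, (M(t) \land (H(z) \lor H(u)) \land \neg M(w))

\forall t\, \exists u\, \exists z\, \forall w\, (M(t) \land (H(z) \lor H(u)) \land \neg M(w))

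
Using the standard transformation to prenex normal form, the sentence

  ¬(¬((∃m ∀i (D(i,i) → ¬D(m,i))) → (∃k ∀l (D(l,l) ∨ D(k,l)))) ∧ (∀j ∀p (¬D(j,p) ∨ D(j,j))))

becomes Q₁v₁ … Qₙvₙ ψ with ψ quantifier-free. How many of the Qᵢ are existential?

4

First replace A → B with ¬A ∨ B.
  ¬(¬(¬(∃m ∀i (¬D(i,i) ∨ ¬D(m,i))) ∨ (∃k ∀l (D(l,l) ∨ D(k,l)))) ∧ (∀j ∀p (¬D(j,p) ∨ D(j,j))))
Drive negations inward (¬∀x A ≡ ∃x ¬A, ¬∃x A ≡ ∀x ¬A, De Morgan for ∧/∨):
  (∀m ∃i (D(i,i) ∧ D(m,i))) ∨ (∃k ∀l (D(l,l) ∨ D(k,l))) ∨ (∃j ∃p (D(j,p) ∧ ¬D(j,j)))
All bound variables are already distinct, so no renaming is needed.
Finally move all quantifiers to the prefix:
  ∀m ∃i ∃k ∀l ∃j ∃p (D(i,i) ∧ D(m,i) ∨ D(l,l) ∨ D(k,l) ∨ D(j,p) ∧ ¬D(j,j))
The prefix is ∀m ∃i ∃k ∀l ∃j ∃p: 2 universal, 4 existential.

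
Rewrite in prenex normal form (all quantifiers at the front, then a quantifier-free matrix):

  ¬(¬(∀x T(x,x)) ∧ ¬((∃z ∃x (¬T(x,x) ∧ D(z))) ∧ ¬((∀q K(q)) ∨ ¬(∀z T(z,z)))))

Move each ¬ inward, flipping quantifiers it crosses:
  (∀x T(x,x)) ∨ (∃z ∃x (¬T(x,x) ∧ D(z))) ∧ (∃q ¬K(q)) ∧ (∀z T(z,z))
Standardize variables apart so no two quantifiers bind the same name: x↦w1, z↦c.
  (∀x T(x,x)) ∨ (∃z ∃w1 (¬T(w1,w1) ∧ D(z))) ∧ (∃q ¬K(q)) ∧ (∀c T(c,c))
Extract every quantifier outward, since the variables are now distinct and don't occur free across branches:
  ∀x ∃z ∃w1 ∃q ∀c (T(x,x) ∨ ¬T(w1,w1) ∧ D(z) ∧ ¬K(q) ∧ T(c,c))

∀x ∃z ∃w1 ∃q ∀c (T(x,x) ∨ ¬T(w1,w1) ∧ D(z) ∧ ¬K(q) ∧ T(c,c))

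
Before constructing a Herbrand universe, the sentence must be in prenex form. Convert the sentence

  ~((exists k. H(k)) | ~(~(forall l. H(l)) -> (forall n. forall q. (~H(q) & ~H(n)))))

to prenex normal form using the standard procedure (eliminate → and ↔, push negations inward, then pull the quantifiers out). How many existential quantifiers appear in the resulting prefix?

0

Rewrite implications/biconditionals: A → B as ¬A ∨ B.
  ~((exists k. H(k)) | ~(~~(forall l. H(l)) | (forall n. forall q. (~H(q) & ~H(n)))))
Drive negations inward (¬∀x A ≡ ∃x ¬A, ¬∃x A ≡ ∀x ¬A, De Morgan for ∧/∨):
  (forall k. ~H(k)) & ((forall l. H(l)) | (forall n. forall q. (~H(q) & ~H(n))))
Finally move all quantifiers to the prefix:
  forall k. forall l. forall n. forall q. (~H(k) & (H(l) | ~H(q) & ~H(n)))
The prefix is forall k forall l forall n forall q: 4 universal, 0 existential.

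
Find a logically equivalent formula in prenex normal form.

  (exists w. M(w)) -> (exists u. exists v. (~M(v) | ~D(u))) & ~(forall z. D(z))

forall w. exists u. exists v. exists z. (~M(w) | (~M(v) | ~D(u)) & ~D(z))

First replace A → B with ¬A ∨ B.
  ~(exists w. M(w)) | (exists u. exists v. (~M(v) | ~D(u))) & ~(forall z. D(z))
Drive negations inward (¬∀x A ≡ ∃x ¬A, ¬∃x A ≡ ∀x ¬A, De Morgan for ∧/∨):
  (forall w. ~M(w)) | (exists u. exists v. (~M(v) | ~D(u))) & (exists z. ~D(z))
Extract every quantifier outward, since the variables are now distinct and don't occur free across branches:
  forall w. exists u. exists v. exists z. (~M(w) | (~M(v) | ~D(u)) & ~D(z))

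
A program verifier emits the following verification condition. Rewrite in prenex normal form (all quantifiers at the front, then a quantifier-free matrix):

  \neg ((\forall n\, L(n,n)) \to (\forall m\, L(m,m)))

\forall n\, \exists m\, (L(n,n) \land \neg L(m,m))

Eliminate → and ↔ using ¬ and ∨.
  \neg (\neg (\forall n\, L(n,n)) \lor (\forall m\, L(m,m)))
Push ¬ through the quantifiers and connectives to reach negation normal form:
  (\forall n\, L(n,n)) \land (\exists m\, \neg L(m,m))
All bound variables are already distinct, so no renaming is needed.
Pull the quantifiers to the front (each side's bound variable is not free in the other side):
  \forall n\, \exists m\, (L(n,n) \land \neg L(m,m))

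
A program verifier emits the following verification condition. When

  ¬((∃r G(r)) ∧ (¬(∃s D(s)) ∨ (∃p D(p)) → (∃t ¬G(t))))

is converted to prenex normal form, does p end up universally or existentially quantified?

existential

Eliminate → and ↔ using ¬ and ∨.
  ¬((∃r G(r)) ∧ (¬(¬(∃s D(s)) ∨ (∃p D(p))) ∨ (∃t ¬G(t))))
Push ¬ through the quantifiers and connectives to reach negation normal form:
  (∀r ¬G(r)) ∨ ((∀s ¬D(s)) ∨ (∃p D(p))) ∧ (∀t G(t))
All bound variables are already distinct, so no renaming is needed.
Pull the quantifiers to the front (each side's bound variable is not free in the other side):
  ∀r ∀s ∃p ∀t (¬G(r) ∨ (¬D(s) ∨ D(p)) ∧ G(t))
The quantifier ∃p sits under an even number of negations (counting the antecedent side of each →), so it remains existential.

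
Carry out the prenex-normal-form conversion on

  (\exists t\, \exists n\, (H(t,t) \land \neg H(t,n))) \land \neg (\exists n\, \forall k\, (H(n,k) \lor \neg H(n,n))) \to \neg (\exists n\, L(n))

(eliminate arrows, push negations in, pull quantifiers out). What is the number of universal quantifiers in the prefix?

First replace A → B with ¬A ∨ B.
  \neg ((\exists t\, \exists n\, (H(t,t) \land \neg H(t,n))) \land \neg (\exists n\, \forall k\, (H(n,k) \lor \neg H(n,n)))) \lor \neg (\exists n\, L(n))
Move each ¬ inward, flipping quantifiers it crosses:
  (\forall t\, \forall n\, (\neg H(t,t) \lor H(t,n))) \lor (\exists n\, \forall k\, (H(n,k) \lor \neg H(n,n))) \lor (\forall n\, \neg L(n))
Standardize variables apart so no two quantifiers bind the same name: n↦x1, n↦x.
  (\forall t\, \forall n\, (\neg H(t,t) \lor H(t,n))) \lor (\exists x1\, \forall k\, (H(x1,k) \lor \neg H(x1,x1))) \lor (\forall x\, \neg L(x))
Pull the quantifiers to the front (each side's bound variable is not free in the other side):
  \forall t\, \forall n\, \exists x1\, \forall k\, \forall x\, (\neg H(t,t) \lor H(t,n) \lor H(x1,k) \lor \neg H(x1,x1) \lor \neg L(x))
The prefix is \forall t \forall n \exists x1 \forall k \forall x: 4 universal, 1 existential.

4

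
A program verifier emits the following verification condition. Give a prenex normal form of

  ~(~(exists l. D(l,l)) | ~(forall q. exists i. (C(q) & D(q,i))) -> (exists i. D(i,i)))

forall l. exists q. forall i. forall a. ((~D(l,l) | ~C(q) | ~D(q,i)) & ~D(a,a))

Eliminate → and ↔ using ¬ and ∨.
  ~(~(~(exists l. D(l,l)) | ~(forall q. exists i. (C(q) & D(q,i)))) | (exists i. D(i,i)))
Move each ¬ inward, flipping quantifiers it crosses:
  ((forall l. ~D(l,l)) | (exists q. forall i. (~C(q) | ~D(q,i)))) & (forall i. ~D(i,i))
Standardize variables apart so no two quantifiers bind the same name: i↦a.
  ((forall l. ~D(l,l)) | (exists q. forall i. (~C(q) | ~D(q,i)))) & (forall a. ~D(a,a))
Extract every quantifier outward, since the variables are now distinct and don't occur free across branches:
  forall l. exists q. forall i. forall a. ((~D(l,l) | ~C(q) | ~D(q,i)) & ~D(a,a))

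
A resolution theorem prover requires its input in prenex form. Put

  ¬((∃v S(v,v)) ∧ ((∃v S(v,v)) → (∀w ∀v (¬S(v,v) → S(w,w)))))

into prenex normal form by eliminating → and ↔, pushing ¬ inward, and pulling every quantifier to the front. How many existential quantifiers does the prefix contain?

Rewrite implications/biconditionals: A → B as ¬A ∨ B.
  ¬((∃v S(v,v)) ∧ (¬(∃v S(v,v)) ∨ (∀w ∀v (¬¬S(v,v) ∨ S(w,w)))))
Drive negations inward (¬∀x A ≡ ∃x ¬A, ¬∃x A ≡ ∀x ¬A, De Morgan for ∧/∨):
  (∀v ¬S(v,v)) ∨ (∃v S(v,v)) ∧ (∃w ∃v (¬S(v,v) ∧ ¬S(w,w)))
Standardize variables apart so no two quantifiers bind the same name: v↦w1, v↦x.
  (∀v ¬S(v,v)) ∨ (∃w1 S(w1,w1)) ∧ (∃w ∃x (¬S(x,x) ∧ ¬S(w,w)))
Finally move all quantifiers to the prefix:
  ∀v ∃w1 ∃w ∃x (¬S(v,v) ∨ S(w1,w1) ∧ ¬S(x,x) ∧ ¬S(w,w))
The prefix is ∀v ∃w1 ∃w ∃x: 1 universal, 3 existential.

3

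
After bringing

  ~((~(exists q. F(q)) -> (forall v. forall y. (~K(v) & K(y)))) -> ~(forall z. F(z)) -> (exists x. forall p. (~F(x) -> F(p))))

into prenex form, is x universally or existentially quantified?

universal

Rewrite implications/biconditionals: A → B as ¬A ∨ B.
  ~(~(~~(exists q. F(q)) | (forall v. forall y. (~K(v) & K(y)))) | ~~(forall z. F(z)) | (exists x. forall p. (~~F(x) | F(p))))
Drive negations inward (¬∀x A ≡ ∃x ¬A, ¬∃x A ≡ ∀x ¬A, De Morgan for ∧/∨):
  ((exists q. F(q)) | (forall v. forall y. (~K(v) & K(y)))) & (exists z. ~F(z)) & (forall x. exists p. (~F(x) & ~F(p)))
All bound variables are already distinct, so no renaming is needed.
Extract every quantifier outward, since the variables are now distinct and don't occur free across branches:
  exists q. forall v. forall y. exists z. forall x. exists p. ((F(q) | ~K(v) & K(y)) & ~F(z) & ~F(x) & ~F(p))
The quantifier exists x sits under an odd number of negations (counting the antecedent side of each →), so it flips to forall x.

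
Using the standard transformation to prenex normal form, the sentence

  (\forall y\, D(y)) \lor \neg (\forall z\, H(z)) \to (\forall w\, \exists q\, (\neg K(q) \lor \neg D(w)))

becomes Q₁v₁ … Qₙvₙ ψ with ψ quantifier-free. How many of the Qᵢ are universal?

2

Rewrite implications/biconditionals: A → B as ¬A ∨ B.
  \neg ((\forall y\, D(y)) \lor \neg (\forall z\, H(z))) \lor (\forall w\, \exists q\, (\neg K(q) \lor \neg D(w)))
Push ¬ through the quantifiers and connectives to reach negation normal form:
  (\exists y\, \neg D(y)) \land (\forall z\, H(z)) \lor (\forall w\, \exists q\, (\neg K(q) \lor \neg D(w)))
Extract every quantifier outward, since the variables are now distinct and don't occur free across branches:
  \exists y\, \forall z\, \forall w\, \exists q\, (\neg D(y) \land H(z) \lor \neg K(q) \lor \neg D(w))
The prefix is \exists y \forall z \forall w \exists q: 2 universal, 2 existential.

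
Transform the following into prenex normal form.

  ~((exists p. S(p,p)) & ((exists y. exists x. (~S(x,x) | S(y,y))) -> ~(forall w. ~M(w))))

Eliminate → and ↔ using ¬ and ∨.
  ~((exists p. S(p,p)) & (~(exists y. exists x. (~S(x,x) | S(y,y))) | ~(forall w. ~M(w))))
Drive negations inward (¬∀x A ≡ ∃x ¬A, ¬∃x A ≡ ∀x ¬A, De Morgan for ∧/∨):
  (forall p. ~S(p,p)) | (exists y. exists x. (~S(x,x) | S(y,y))) & (forall w. ~M(w))
Pull the quantifiers to the front (each side's bound variable is not free in the other side):
  forall p. exists y. exists x. forall w. (~S(p,p) | (~S(x,x) | S(y,y)) & ~M(w))

forall p. exists y. exists x. forall w. (~S(p,p) | (~S(x,x) | S(y,y)) & ~M(w))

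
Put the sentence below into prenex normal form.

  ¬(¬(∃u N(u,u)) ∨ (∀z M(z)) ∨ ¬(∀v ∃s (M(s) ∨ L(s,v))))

Push ¬ through the quantifiers and connectives to reach negation normal form:
  (∃u N(u,u)) ∧ (∃z ¬M(z)) ∧ (∀v ∃s (M(s) ∨ L(s,v)))
All bound variables are already distinct, so no renaming is needed.
Pull the quantifiers to the front (each side's bound variable is not free in the other side):
  ∃u ∃z ∀v ∃s (N(u,u) ∧ ¬M(z) ∧ (M(s) ∨ L(s,v)))

∃u ∃z ∀v ∃s (N(u,u) ∧ ¬M(z) ∧ (M(s) ∨ L(s,v)))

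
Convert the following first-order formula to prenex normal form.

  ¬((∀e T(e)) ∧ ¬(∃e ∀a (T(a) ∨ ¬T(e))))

Drive negations inward (¬∀x A ≡ ∃x ¬A, ¬∃x A ≡ ∀x ¬A, De Morgan for ∧/∨):
  (∃e ¬T(e)) ∨ (∃e ∀a (T(a) ∨ ¬T(e)))
Give each quantifier a distinct variable: e↦z.
  (∃e ¬T(e)) ∨ (∃z ∀a (T(a) ∨ ¬T(z)))
Extract every quantifier outward, since the variables are now distinct and don't occur free across branches:
  ∃e ∃z ∀a (¬T(e) ∨ T(a) ∨ ¬T(z))

∃e ∃z ∀a (¬T(e) ∨ T(a) ∨ ¬T(z))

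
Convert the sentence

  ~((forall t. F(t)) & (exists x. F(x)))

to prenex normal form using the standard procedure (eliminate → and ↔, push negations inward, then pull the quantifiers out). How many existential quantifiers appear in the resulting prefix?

Move each ¬ inward, flipping quantifiers it crosses:
  (exists t. ~F(t)) | (forall x. ~F(x))
All bound variables are already distinct, so no renaming is needed.
Finally move all quantifiers to the prefix:
  exists t. forall x. (~F(t) | ~F(x))
The prefix is exists t forall x: 1 universal, 1 existential.

1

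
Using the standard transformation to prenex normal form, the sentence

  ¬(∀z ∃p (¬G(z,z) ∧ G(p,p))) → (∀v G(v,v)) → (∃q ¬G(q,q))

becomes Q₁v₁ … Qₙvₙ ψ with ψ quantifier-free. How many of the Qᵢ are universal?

First replace A → B with ¬A ∨ B.
  ¬¬(∀z ∃p (¬G(z,z) ∧ G(p,p))) ∨ ¬(∀v G(v,v)) ∨ (∃q ¬G(q,q))
Push ¬ through the quantifiers and connectives to reach negation normal form:
  (∀z ∃p (¬G(z,z) ∧ G(p,p))) ∨ (∃v ¬G(v,v)) ∨ (∃q ¬G(q,q))
Extract every quantifier outward, since the variables are now distinct and don't occur free across branches:
  ∀z ∃p ∃v ∃q (¬G(z,z) ∧ G(p,p) ∨ ¬G(v,v) ∨ ¬G(q,q))
The prefix is ∀z ∃p ∃v ∃q: 1 universal, 3 existential.

1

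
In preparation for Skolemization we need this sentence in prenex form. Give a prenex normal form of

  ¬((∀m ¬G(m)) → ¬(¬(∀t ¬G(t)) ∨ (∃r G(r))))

∀m ∃t ∃r (¬G(m) ∧ (G(t) ∨ G(r)))

Rewrite implications/biconditionals: A → B as ¬A ∨ B.
  ¬(¬(∀m ¬G(m)) ∨ ¬(¬(∀t ¬G(t)) ∨ (∃r G(r))))
Move each ¬ inward, flipping quantifiers it crosses:
  (∀m ¬G(m)) ∧ ((∃t G(t)) ∨ (∃r G(r)))
All bound variables are already distinct, so no renaming is needed.
Pull the quantifiers to the front (each side's bound variable is not free in the other side):
  ∀m ∃t ∃r (¬G(m) ∧ (G(t) ∨ G(r)))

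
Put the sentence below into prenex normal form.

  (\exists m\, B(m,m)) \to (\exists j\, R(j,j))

First replace A → B with ¬A ∨ B.
  \neg (\exists m\, B(m,m)) \lor (\exists j\, R(j,j))
Move each ¬ inward, flipping quantifiers it crosses:
  (\forall m\, \neg B(m,m)) \lor (\exists j\, R(j,j))
Extract every quantifier outward, since the variables are now distinct and don't occur free across branches:
  \forall m\, \exists j\, (\neg B(m,m) \lor R(j,j))

\forall m\, \exists j\, (\neg B(m,m) \lor R(j,j))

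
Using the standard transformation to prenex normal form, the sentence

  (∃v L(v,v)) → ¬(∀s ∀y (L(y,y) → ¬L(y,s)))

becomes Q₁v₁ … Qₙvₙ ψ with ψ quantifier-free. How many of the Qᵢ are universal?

1

Eliminate → and ↔ using ¬ and ∨.
  ¬(∃v L(v,v)) ∨ ¬(∀s ∀y (¬L(y,y) ∨ ¬L(y,s)))
Move each ¬ inward, flipping quantifiers it crosses:
  (∀v ¬L(v,v)) ∨ (∃s ∃y (L(y,y) ∧ L(y,s)))
Finally move all quantifiers to the prefix:
  ∀v ∃s ∃y (¬L(v,v) ∨ L(y,y) ∧ L(y,s))
The prefix is ∀v ∃s ∃y: 1 universal, 2 existential.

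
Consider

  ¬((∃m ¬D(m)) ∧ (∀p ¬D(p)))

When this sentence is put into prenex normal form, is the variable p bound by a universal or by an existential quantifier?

existential

Drive negations inward (¬∀x A ≡ ∃x ¬A, ¬∃x A ≡ ∀x ¬A, De Morgan for ∧/∨):
  (∀m D(m)) ∨ (∃p D(p))
Pull the quantifiers to the front (each side's bound variable is not free in the other side):
  ∀m ∃p (D(m) ∨ D(p))
The quantifier ∀p sits under an odd number of negations, so it flips to ∃p.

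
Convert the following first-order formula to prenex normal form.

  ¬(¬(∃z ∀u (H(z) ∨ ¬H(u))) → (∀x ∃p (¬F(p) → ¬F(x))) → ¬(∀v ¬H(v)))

Rewrite implications/biconditionals: A → B as ¬A ∨ B.
  ¬(¬¬(∃z ∀u (H(z) ∨ ¬H(u))) ∨ ¬(∀x ∃p (¬¬F(p) ∨ ¬F(x))) ∨ ¬(∀v ¬H(v)))
Move each ¬ inward, flipping quantifiers it crosses:
  (∀z ∃u (¬H(z) ∧ H(u))) ∧ (∀x ∃p (F(p) ∨ ¬F(x))) ∧ (∀v ¬H(v))
All bound variables are already distinct, so no renaming is needed.
Pull the quantifiers to the front (each side's bound variable is not free in the other side):
  ∀z ∃u ∀x ∃p ∀v (¬H(z) ∧ H(u) ∧ (F(p) ∨ ¬F(x)) ∧ ¬H(v))

∀z ∃u ∀x ∃p ∀v (¬H(z) ∧ H(u) ∧ (F(p) ∨ ¬F(x)) ∧ ¬H(v))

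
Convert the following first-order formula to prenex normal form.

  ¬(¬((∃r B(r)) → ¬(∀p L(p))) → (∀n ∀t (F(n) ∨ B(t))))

Rewrite implications/biconditionals: A → B as ¬A ∨ B.
  ¬(¬¬(¬(∃r B(r)) ∨ ¬(∀p L(p))) ∨ (∀n ∀t (F(n) ∨ B(t))))
Drive negations inward (¬∀x A ≡ ∃x ¬A, ¬∃x A ≡ ∀x ¬A, De Morgan for ∧/∨):
  (∃r B(r)) ∧ (∀p L(p)) ∧ (∃n ∃t (¬F(n) ∧ ¬B(t)))
All bound variables are already distinct, so no renaming is needed.
Finally move all quantifiers to the prefix:
  ∃r ∀p ∃n ∃t (B(r) ∧ L(p) ∧ ¬F(n) ∧ ¬B(t))

∃r ∀p ∃n ∃t (B(r) ∧ L(p) ∧ ¬F(n) ∧ ¬B(t))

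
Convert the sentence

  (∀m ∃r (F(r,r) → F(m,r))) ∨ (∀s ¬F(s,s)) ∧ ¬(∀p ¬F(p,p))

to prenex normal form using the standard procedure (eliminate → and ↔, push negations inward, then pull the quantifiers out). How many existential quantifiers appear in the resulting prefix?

2

Eliminate → and ↔ using ¬ and ∨.
  (∀m ∃r (¬F(r,r) ∨ F(m,r))) ∨ (∀s ¬F(s,s)) ∧ ¬(∀p ¬F(p,p))
Drive negations inward (¬∀x A ≡ ∃x ¬A, ¬∃x A ≡ ∀x ¬A, De Morgan for ∧/∨):
  (∀m ∃r (¬F(r,r) ∨ F(m,r))) ∨ (∀s ¬F(s,s)) ∧ (∃p F(p,p))
Extract every quantifier outward, since the variables are now distinct and don't occur free across branches:
  ∀m ∃r ∀s ∃p (¬F(r,r) ∨ F(m,r) ∨ ¬F(s,s) ∧ F(p,p))
The prefix is ∀m ∃r ∀s ∃p: 2 universal, 2 existential.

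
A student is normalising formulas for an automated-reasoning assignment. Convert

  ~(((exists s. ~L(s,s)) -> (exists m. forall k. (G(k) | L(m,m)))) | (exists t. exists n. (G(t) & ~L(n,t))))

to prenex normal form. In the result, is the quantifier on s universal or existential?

First replace A → B with ¬A ∨ B.
  ~(~(exists s. ~L(s,s)) | (exists m. forall k. (G(k) | L(m,m))) | (exists t. exists n. (G(t) & ~L(n,t))))
Move each ¬ inward, flipping quantifiers it crosses:
  (exists s. ~L(s,s)) & (forall m. exists k. (~G(k) & ~L(m,m))) & (forall t. forall n. (~G(t) | L(n,t)))
Extract every quantifier outward, since the variables are now distinct and don't occur free across branches:
  exists s. forall m. exists k. forall t. forall n. (~L(s,s) & ~G(k) & ~L(m,m) & (~G(t) | L(n,t)))
The quantifier exists s sits under an even number of negations (counting the antecedent side of each →), so it remains existential.

existential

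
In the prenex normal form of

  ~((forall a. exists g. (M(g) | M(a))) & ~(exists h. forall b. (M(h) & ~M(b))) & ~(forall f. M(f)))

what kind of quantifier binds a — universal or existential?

Move each ¬ inward, flipping quantifiers it crosses:
  (exists a. forall g. (~M(g) & ~M(a))) | (exists h. forall b. (M(h) & ~M(b))) | (forall f. M(f))
All bound variables are already distinct, so no renaming is needed.
Extract every quantifier outward, since the variables are now distinct and don't occur free across branches:
  exists a. forall g. exists h. forall b. forall f. (~M(g) & ~M(a) | M(h) & ~M(b) | M(f))
The quantifier forall a sits under an odd number of negations, so it flips to exists a.

existential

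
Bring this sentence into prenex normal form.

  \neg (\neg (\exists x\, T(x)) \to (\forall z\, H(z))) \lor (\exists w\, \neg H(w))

Eliminate → and ↔ using ¬ and ∨.
  \neg (\neg \neg (\exists x\, T(x)) \lor (\forall z\, H(z))) \lor (\exists w\, \neg H(w))
Drive negations inward (¬∀x A ≡ ∃x ¬A, ¬∃x A ≡ ∀x ¬A, De Morgan for ∧/∨):
  (\forall x\, \neg T(x)) \land (\exists z\, \neg H(z)) \lor (\exists w\, \neg H(w))
Extract every quantifier outward, since the variables are now distinct and don't occur free across branches:
  \forall x\, \exists z\, \exists w\, (\neg T(x) \land \neg H(z) \lor \neg H(w))

\forall x\, \exists z\, \exists w\, (\neg T(x) \land \neg H(z) \lor \neg H(w))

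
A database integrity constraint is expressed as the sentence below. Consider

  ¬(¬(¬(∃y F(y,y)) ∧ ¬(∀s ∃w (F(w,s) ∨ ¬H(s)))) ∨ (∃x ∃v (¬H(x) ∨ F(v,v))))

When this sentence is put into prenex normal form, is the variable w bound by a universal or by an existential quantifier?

universal

Move each ¬ inward, flipping quantifiers it crosses:
  (∀y ¬F(y,y)) ∧ (∃s ∀w (¬F(w,s) ∧ H(s))) ∧ (∀x ∀v (H(x) ∧ ¬F(v,v)))
Pull the quantifiers to the front (each side's bound variable is not free in the other side):
  ∀y ∃s ∀w ∀x ∀v (¬F(y,y) ∧ ¬F(w,s) ∧ H(s) ∧ H(x) ∧ ¬F(v,v))
The quantifier ∃w sits under an odd number of negations, so it flips to ∀w.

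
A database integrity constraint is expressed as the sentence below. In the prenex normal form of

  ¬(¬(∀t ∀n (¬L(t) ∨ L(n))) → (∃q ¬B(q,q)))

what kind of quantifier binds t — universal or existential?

Rewrite implications/biconditionals: A → B as ¬A ∨ B.
  ¬(¬¬(∀t ∀n (¬L(t) ∨ L(n))) ∨ (∃q ¬B(q,q)))
Move each ¬ inward, flipping quantifiers it crosses:
  (∃t ∃n (L(t) ∧ ¬L(n))) ∧ (∀q B(q,q))
All bound variables are already distinct, so no renaming is needed.
Extract every quantifier outward, since the variables are now distinct and don't occur free across branches:
  ∃t ∃n ∀q (L(t) ∧ ¬L(n) ∧ B(q,q))
The quantifier ∀t sits under an odd number of negations (counting the antecedent side of each →), so it flips to ∃t.

existential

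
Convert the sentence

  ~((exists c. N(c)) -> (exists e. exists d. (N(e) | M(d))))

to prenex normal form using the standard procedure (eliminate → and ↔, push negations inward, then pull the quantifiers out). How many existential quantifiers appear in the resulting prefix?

1

First replace A → B with ¬A ∨ B.
  ~(~(exists c. N(c)) | (exists e. exists d. (N(e) | M(d))))
Drive negations inward (¬∀x A ≡ ∃x ¬A, ¬∃x A ≡ ∀x ¬A, De Morgan for ∧/∨):
  (exists c. N(c)) & (forall e. forall d. (~N(e) & ~M(d)))
Extract every quantifier outward, since the variables are now distinct and don't occur free across branches:
  exists c. forall e. forall d. (N(c) & ~N(e) & ~M(d))
The prefix is exists c forall e forall d: 2 universal, 1 existential.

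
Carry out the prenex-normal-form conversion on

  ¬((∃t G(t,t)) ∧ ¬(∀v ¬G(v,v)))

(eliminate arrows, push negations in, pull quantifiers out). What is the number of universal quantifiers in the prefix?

Push ¬ through the quantifiers and connectives to reach negation normal form:
  (∀t ¬G(t,t)) ∨ (∀v ¬G(v,v))
All bound variables are already distinct, so no renaming is needed.
Extract every quantifier outward, since the variables are now distinct and don't occur free across branches:
  ∀t ∀v (¬G(t,t) ∨ ¬G(v,v))
The prefix is ∀t ∀v: 2 universal, 0 existential.

2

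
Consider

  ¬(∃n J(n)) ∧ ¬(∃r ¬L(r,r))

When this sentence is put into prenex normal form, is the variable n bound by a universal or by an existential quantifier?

universal

Move each ¬ inward, flipping quantifiers it crosses:
  (∀n ¬J(n)) ∧ (∀r L(r,r))
All bound variables are already distinct, so no renaming is needed.
Extract every quantifier outward, since the variables are now distinct and don't occur free across branches:
  ∀n ∀r (¬J(n) ∧ L(r,r))
The quantifier ∃n sits under an odd number of negations, so it flips to ∀n.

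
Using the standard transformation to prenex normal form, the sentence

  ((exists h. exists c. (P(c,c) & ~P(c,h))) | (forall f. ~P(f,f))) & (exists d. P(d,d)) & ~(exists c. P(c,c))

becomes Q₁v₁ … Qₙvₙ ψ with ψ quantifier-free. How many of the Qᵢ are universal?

Drive negations inward (¬∀x A ≡ ∃x ¬A, ¬∃x A ≡ ∀x ¬A, De Morgan for ∧/∨):
  ((exists h. exists c. (P(c,c) & ~P(c,h))) | (forall f. ~P(f,f))) & (exists d. P(d,d)) & (forall c. ~P(c,c))
Standardize variables apart so no two quantifiers bind the same name: c↦s.
  ((exists h. exists c. (P(c,c) & ~P(c,h))) | (forall f. ~P(f,f))) & (exists d. P(d,d)) & (forall s. ~P(s,s))
Pull the quantifiers to the front (each side's bound variable is not free in the other side):
  exists h. exists c. forall f. exists d. forall s. ((P(c,c) & ~P(c,h) | ~P(f,f)) & P(d,d) & ~P(s,s))
The prefix is exists h exists c forall f exists d forall s: 2 universal, 3 existential.

2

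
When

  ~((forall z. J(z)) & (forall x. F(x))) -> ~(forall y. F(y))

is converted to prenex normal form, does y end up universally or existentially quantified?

First replace A → B with ¬A ∨ B.
  ~~((forall z. J(z)) & (forall x. F(x))) | ~(forall y. F(y))
Push ¬ through the quantifiers and connectives to reach negation normal form:
  (forall z. J(z)) & (forall x. F(x)) | (exists y. ~F(y))
All bound variables are already distinct, so no renaming is needed.
Pull the quantifiers to the front (each side's bound variable is not free in the other side):
  forall z. forall x. exists y. (J(z) & F(x) | ~F(y))
The quantifier forall y sits under an odd number of negations (counting the antecedent side of each →), so it flips to exists y.

existential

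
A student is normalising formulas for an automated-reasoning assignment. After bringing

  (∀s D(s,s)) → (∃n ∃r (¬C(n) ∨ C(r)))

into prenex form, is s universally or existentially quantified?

First replace A → B with ¬A ∨ B.
  ¬(∀s D(s,s)) ∨ (∃n ∃r (¬C(n) ∨ C(r)))
Push ¬ through the quantifiers and connectives to reach negation normal form:
  (∃s ¬D(s,s)) ∨ (∃n ∃r (¬C(n) ∨ C(r)))
All bound variables are already distinct, so no renaming is needed.
Pull the quantifiers to the front (each side's bound variable is not free in the other side):
  ∃s ∃n ∃r (¬D(s,s) ∨ ¬C(n) ∨ C(r))
The quantifier ∀s sits under an odd number of negations (counting the antecedent side of each →), so it flips to ∃s.

existential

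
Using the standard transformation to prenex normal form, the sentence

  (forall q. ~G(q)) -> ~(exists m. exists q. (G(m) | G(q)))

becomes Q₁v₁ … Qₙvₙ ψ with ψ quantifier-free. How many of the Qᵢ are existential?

Rewrite implications/biconditionals: A → B as ¬A ∨ B.
  ~(forall q. ~G(q)) | ~(exists m. exists q. (G(m) | G(q)))
Move each ¬ inward, flipping quantifiers it crosses:
  (exists q. G(q)) | (forall m. forall q. (~G(m) & ~G(q)))
Rename bound variables to avoid capture: q↦x1.
  (exists q. G(q)) | (forall m. forall x1. (~G(m) & ~G(x1)))
Extract every quantifier outward, since the variables are now distinct and don't occur free across branches:
  exists q. forall m. forall x1. (G(q) | ~G(m) & ~G(x1))
The prefix is exists q forall m forall x1: 2 universal, 1 existential.

1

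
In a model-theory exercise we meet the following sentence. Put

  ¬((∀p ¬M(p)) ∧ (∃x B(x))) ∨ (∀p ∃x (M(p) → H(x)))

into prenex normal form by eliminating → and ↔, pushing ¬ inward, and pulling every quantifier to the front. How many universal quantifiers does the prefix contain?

2

Rewrite implications/biconditionals: A → B as ¬A ∨ B.
  ¬((∀p ¬M(p)) ∧ (∃x B(x))) ∨ (∀p ∃x (¬M(p) ∨ H(x)))
Push ¬ through the quantifiers and connectives to reach negation normal form:
  (∃p M(p)) ∨ (∀x ¬B(x)) ∨ (∀p ∃x (¬M(p) ∨ H(x)))
Give each quantifier a distinct variable: p↦c, x↦u1.
  (∃p M(p)) ∨ (∀x ¬B(x)) ∨ (∀c ∃u1 (¬M(c) ∨ H(u1)))
Extract every quantifier outward, since the variables are now distinct and don't occur free across branches:
  ∃p ∀x ∀c ∃u1 (M(p) ∨ ¬B(x) ∨ ¬M(c) ∨ H(u1))
The prefix is ∃p ∀x ∀c ∃u1: 2 universal, 2 existential.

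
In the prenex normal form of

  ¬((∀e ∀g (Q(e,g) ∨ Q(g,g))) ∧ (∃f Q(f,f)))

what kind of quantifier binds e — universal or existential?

Push ¬ through the quantifiers and connectives to reach negation normal form:
  (∃e ∃g (¬Q(e,g) ∧ ¬Q(g,g))) ∨ (∀f ¬Q(f,f))
All bound variables are already distinct, so no renaming is needed.
Finally move all quantifiers to the prefix:
  ∃e ∃g ∀f (¬Q(e,g) ∧ ¬Q(g,g) ∨ ¬Q(f,f))
The quantifier ∀e sits under an odd number of negations, so it flips to ∃e.

existential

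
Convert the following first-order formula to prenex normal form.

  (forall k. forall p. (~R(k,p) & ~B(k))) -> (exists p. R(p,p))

Rewrite implications/biconditionals: A → B as ¬A ∨ B.
  ~(forall k. forall p. (~R(k,p) & ~B(k))) | (exists p. R(p,p))
Drive negations inward (¬∀x A ≡ ∃x ¬A, ¬∃x A ≡ ∀x ¬A, De Morgan for ∧/∨):
  (exists k. exists p. (R(k,p) | B(k))) | (exists p. R(p,p))
Standardize variables apart so no two quantifiers bind the same name: p↦c.
  (exists k. exists p. (R(k,p) | B(k))) | (exists c. R(c,c))
Finally move all quantifiers to the prefix:
  exists k. exists p. exists c. (R(k,p) | B(k) | R(c,c))

exists k. exists p. exists c. (R(k,p) | B(k) | R(c,c))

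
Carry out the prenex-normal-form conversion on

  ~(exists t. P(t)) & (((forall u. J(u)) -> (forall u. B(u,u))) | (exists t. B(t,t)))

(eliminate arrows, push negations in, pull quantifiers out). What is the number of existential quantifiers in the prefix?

2

First replace A → B with ¬A ∨ B.
  ~(exists t. P(t)) & (~(forall u. J(u)) | (forall u. B(u,u)) | (exists t. B(t,t)))
Move each ¬ inward, flipping quantifiers it crosses:
  (forall t. ~P(t)) & ((exists u. ~J(u)) | (forall u. B(u,u)) | (exists t. B(t,t)))
Give each quantifier a distinct variable: u↦w1, t↦x.
  (forall t. ~P(t)) & ((exists u. ~J(u)) | (forall w1. B(w1,w1)) | (exists x. B(x,x)))
Pull the quantifiers to the front (each side's bound variable is not free in the other side):
  forall t. exists u. forall w1. exists x. (~P(t) & (~J(u) | B(w1,w1) | B(x,x)))
The prefix is forall t exists u forall w1 exists x: 2 universal, 2 existential.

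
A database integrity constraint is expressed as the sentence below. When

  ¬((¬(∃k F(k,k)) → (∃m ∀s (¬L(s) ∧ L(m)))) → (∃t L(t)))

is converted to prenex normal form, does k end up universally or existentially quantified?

existential

First replace A → B with ¬A ∨ B.
  ¬(¬(¬¬(∃k F(k,k)) ∨ (∃m ∀s (¬L(s) ∧ L(m)))) ∨ (∃t L(t)))
Move each ¬ inward, flipping quantifiers it crosses:
  ((∃k F(k,k)) ∨ (∃m ∀s (¬L(s) ∧ L(m)))) ∧ (∀t ¬L(t))
Finally move all quantifiers to the prefix:
  ∃k ∃m ∀s ∀t ((F(k,k) ∨ ¬L(s) ∧ L(m)) ∧ ¬L(t))
The quantifier ∃k sits under an even number of negations (counting the antecedent side of each →), so it remains existential.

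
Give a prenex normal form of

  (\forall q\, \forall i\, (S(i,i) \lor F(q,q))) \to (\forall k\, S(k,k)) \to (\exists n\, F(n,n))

\exists q\, \exists i\, \exists k\, \exists n\, (\neg S(i,i) \land \neg F(q,q) \lor \neg S(k,k) \lor F(n,n))

Rewrite implications/biconditionals: A → B as ¬A ∨ B.
  \neg (\forall q\, \forall i\, (S(i,i) \lor F(q,q))) \lor \neg (\forall k\, S(k,k)) \lor (\exists n\, F(n,n))
Push ¬ through the quantifiers and connectives to reach negation normal form:
  (\exists q\, \exists i\, (\neg S(i,i) \land \neg F(q,q))) \lor (\exists k\, \neg S(k,k)) \lor (\exists n\, F(n,n))
All bound variables are already distinct, so no renaming is needed.
Finally move all quantifiers to the prefix:
  \exists q\, \exists i\, \exists k\, \exists n\, (\neg S(i,i) \land \neg F(q,q) \lor \neg S(k,k) \lor F(n,n))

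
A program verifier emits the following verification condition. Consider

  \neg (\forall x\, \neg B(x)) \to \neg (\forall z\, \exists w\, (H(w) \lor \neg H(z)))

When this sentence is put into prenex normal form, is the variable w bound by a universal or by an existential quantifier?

universal

Eliminate → and ↔ using ¬ and ∨.
  \neg \neg (\forall x\, \neg B(x)) \lor \neg (\forall z\, \exists w\, (H(w) \lor \neg H(z)))
Push ¬ through the quantifiers and connectives to reach negation normal form:
  (\forall x\, \neg B(x)) \lor (\exists z\, \forall w\, (\neg H(w) \land H(z)))
All bound variables are already distinct, so no renaming is needed.
Finally move all quantifiers to the prefix:
  \forall x\, \exists z\, \forall w\, (\neg B(x) \lor \neg H(w) \land H(z))
The quantifier \exists w sits under an odd number of negations (counting the antecedent side of each →), so it flips to \forall w.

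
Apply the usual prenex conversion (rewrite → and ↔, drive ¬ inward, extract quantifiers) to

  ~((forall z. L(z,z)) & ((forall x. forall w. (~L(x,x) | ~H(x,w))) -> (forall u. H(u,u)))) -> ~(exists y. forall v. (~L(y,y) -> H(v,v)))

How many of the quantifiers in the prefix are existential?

3

First replace A → B with ¬A ∨ B.
  ~~((forall z. L(z,z)) & (~(forall x. forall w. (~L(x,x) | ~H(x,w))) | (forall u. H(u,u)))) | ~(exists y. forall v. (~~L(y,y) | H(v,v)))
Push ¬ through the quantifiers and connectives to reach negation normal form:
  (forall z. L(z,z)) & ((exists x. exists w. (L(x,x) & H(x,w))) | (forall u. H(u,u))) | (forall y. exists v. (~L(y,y) & ~H(v,v)))
All bound variables are already distinct, so no renaming is needed.
Extract every quantifier outward, since the variables are now distinct and don't occur free across branches:
  forall z. exists x. exists w. forall u. forall y. exists v. (L(z,z) & (L(x,x) & H(x,w) | H(u,u)) | ~L(y,y) & ~H(v,v))
The prefix is forall z exists x exists w forall u forall y exists v: 3 universal, 3 existential.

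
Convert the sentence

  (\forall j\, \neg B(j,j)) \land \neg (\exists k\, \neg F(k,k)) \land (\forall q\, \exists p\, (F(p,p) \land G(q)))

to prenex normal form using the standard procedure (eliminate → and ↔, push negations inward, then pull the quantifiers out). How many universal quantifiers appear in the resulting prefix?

3

Drive negations inward (¬∀x A ≡ ∃x ¬A, ¬∃x A ≡ ∀x ¬A, De Morgan for ∧/∨):
  (\forall j\, \neg B(j,j)) \land (\forall k\, F(k,k)) \land (\forall q\, \exists p\, (F(p,p) \land G(q)))
All bound variables are already distinct, so no renaming is needed.
Pull the quantifiers to the front (each side's bound variable is not free in the other side):
  \forall j\, \forall k\, \forall q\, \exists p\, (\neg B(j,j) \land F(k,k) \land F(p,p) \land G(q))
The prefix is \forall j \forall k \forall q \exists p: 3 universal, 1 existential.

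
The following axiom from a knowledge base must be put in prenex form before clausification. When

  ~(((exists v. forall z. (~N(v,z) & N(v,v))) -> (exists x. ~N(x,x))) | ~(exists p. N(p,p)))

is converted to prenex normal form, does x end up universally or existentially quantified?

universal

First replace A → B with ¬A ∨ B.
  ~(~(exists v. forall z. (~N(v,z) & N(v,v))) | (exists x. ~N(x,x)) | ~(exists p. N(p,p)))
Push ¬ through the quantifiers and connectives to reach negation normal form:
  (exists v. forall z. (~N(v,z) & N(v,v))) & (forall x. N(x,x)) & (exists p. N(p,p))
Pull the quantifiers to the front (each side's bound variable is not free in the other side):
  exists v. forall z. forall x. exists p. (~N(v,z) & N(v,v) & N(x,x) & N(p,p))
The quantifier exists x sits under an odd number of negations (counting the antecedent side of each →), so it flips to forall x.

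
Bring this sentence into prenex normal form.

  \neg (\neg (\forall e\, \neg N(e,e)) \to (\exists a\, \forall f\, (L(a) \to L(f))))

\exists e\, \forall a\, \exists f\, (N(e,e) \land L(a) \land \neg L(f))

Eliminate → and ↔ using ¬ and ∨.
  \neg (\neg \neg (\forall e\, \neg N(e,e)) \lor (\exists a\, \forall f\, (\neg L(a) \lor L(f))))
Drive negations inward (¬∀x A ≡ ∃x ¬A, ¬∃x A ≡ ∀x ¬A, De Morgan for ∧/∨):
  (\exists e\, N(e,e)) \land (\forall a\, \exists f\, (L(a) \land \neg L(f)))
All bound variables are already distinct, so no renaming is needed.
Pull the quantifiers to the front (each side's bound variable is not free in the other side):
  \exists e\, \forall a\, \exists f\, (N(e,e) \land L(a) \land \neg L(f))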